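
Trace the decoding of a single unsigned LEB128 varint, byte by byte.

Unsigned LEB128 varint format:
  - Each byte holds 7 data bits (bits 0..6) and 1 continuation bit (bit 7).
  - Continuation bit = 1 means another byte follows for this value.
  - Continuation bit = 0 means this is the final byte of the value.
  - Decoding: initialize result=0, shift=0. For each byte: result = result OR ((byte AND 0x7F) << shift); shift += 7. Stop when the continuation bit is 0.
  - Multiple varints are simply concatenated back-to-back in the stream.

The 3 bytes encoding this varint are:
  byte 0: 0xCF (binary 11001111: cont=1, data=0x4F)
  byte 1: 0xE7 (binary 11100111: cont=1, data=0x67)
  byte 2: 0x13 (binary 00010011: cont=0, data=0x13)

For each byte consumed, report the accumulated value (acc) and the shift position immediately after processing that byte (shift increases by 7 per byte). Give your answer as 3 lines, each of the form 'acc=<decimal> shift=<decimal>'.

Answer: acc=79 shift=7
acc=13263 shift=14
acc=324559 shift=21

Derivation:
byte 0=0xCF: payload=0x4F=79, contrib = 79<<0 = 79; acc -> 79, shift -> 7
byte 1=0xE7: payload=0x67=103, contrib = 103<<7 = 13184; acc -> 13263, shift -> 14
byte 2=0x13: payload=0x13=19, contrib = 19<<14 = 311296; acc -> 324559, shift -> 21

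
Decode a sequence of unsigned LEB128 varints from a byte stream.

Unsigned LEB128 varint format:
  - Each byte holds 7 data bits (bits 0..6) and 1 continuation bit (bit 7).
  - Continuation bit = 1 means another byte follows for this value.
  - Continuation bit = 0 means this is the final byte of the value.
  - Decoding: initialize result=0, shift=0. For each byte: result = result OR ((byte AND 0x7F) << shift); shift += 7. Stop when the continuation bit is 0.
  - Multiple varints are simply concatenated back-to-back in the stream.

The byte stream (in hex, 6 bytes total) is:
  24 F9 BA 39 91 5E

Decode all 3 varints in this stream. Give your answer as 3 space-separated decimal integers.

  byte[0]=0x24 cont=0 payload=0x24=36: acc |= 36<<0 -> acc=36 shift=7 [end]
Varint 1: bytes[0:1] = 24 -> value 36 (1 byte(s))
  byte[1]=0xF9 cont=1 payload=0x79=121: acc |= 121<<0 -> acc=121 shift=7
  byte[2]=0xBA cont=1 payload=0x3A=58: acc |= 58<<7 -> acc=7545 shift=14
  byte[3]=0x39 cont=0 payload=0x39=57: acc |= 57<<14 -> acc=941433 shift=21 [end]
Varint 2: bytes[1:4] = F9 BA 39 -> value 941433 (3 byte(s))
  byte[4]=0x91 cont=1 payload=0x11=17: acc |= 17<<0 -> acc=17 shift=7
  byte[5]=0x5E cont=0 payload=0x5E=94: acc |= 94<<7 -> acc=12049 shift=14 [end]
Varint 3: bytes[4:6] = 91 5E -> value 12049 (2 byte(s))

Answer: 36 941433 12049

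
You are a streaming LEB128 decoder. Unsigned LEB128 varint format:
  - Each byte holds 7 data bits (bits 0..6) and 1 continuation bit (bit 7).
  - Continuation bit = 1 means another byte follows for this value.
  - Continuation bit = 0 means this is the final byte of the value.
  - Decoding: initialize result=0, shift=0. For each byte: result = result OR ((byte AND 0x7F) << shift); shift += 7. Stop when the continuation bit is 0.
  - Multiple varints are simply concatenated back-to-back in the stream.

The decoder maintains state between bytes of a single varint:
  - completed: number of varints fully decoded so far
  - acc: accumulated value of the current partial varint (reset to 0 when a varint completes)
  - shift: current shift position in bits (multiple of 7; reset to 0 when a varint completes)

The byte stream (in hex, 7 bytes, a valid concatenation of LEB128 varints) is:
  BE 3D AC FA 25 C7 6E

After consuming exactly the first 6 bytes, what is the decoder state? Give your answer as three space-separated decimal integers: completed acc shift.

byte[0]=0xBE cont=1 payload=0x3E: acc |= 62<<0 -> completed=0 acc=62 shift=7
byte[1]=0x3D cont=0 payload=0x3D: varint #1 complete (value=7870); reset -> completed=1 acc=0 shift=0
byte[2]=0xAC cont=1 payload=0x2C: acc |= 44<<0 -> completed=1 acc=44 shift=7
byte[3]=0xFA cont=1 payload=0x7A: acc |= 122<<7 -> completed=1 acc=15660 shift=14
byte[4]=0x25 cont=0 payload=0x25: varint #2 complete (value=621868); reset -> completed=2 acc=0 shift=0
byte[5]=0xC7 cont=1 payload=0x47: acc |= 71<<0 -> completed=2 acc=71 shift=7

Answer: 2 71 7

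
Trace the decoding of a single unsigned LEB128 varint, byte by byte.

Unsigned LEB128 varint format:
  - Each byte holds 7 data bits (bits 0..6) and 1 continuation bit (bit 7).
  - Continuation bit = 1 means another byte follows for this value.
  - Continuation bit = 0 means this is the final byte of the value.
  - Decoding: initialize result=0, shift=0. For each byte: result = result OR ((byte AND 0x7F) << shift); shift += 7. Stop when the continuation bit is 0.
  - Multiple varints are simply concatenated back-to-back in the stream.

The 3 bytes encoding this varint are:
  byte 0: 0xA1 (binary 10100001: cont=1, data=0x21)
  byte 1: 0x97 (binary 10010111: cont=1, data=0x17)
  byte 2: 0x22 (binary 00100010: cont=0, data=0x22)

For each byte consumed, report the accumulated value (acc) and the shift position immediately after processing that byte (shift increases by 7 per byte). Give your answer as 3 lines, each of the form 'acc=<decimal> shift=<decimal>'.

Answer: acc=33 shift=7
acc=2977 shift=14
acc=560033 shift=21

Derivation:
byte 0=0xA1: payload=0x21=33, contrib = 33<<0 = 33; acc -> 33, shift -> 7
byte 1=0x97: payload=0x17=23, contrib = 23<<7 = 2944; acc -> 2977, shift -> 14
byte 2=0x22: payload=0x22=34, contrib = 34<<14 = 557056; acc -> 560033, shift -> 21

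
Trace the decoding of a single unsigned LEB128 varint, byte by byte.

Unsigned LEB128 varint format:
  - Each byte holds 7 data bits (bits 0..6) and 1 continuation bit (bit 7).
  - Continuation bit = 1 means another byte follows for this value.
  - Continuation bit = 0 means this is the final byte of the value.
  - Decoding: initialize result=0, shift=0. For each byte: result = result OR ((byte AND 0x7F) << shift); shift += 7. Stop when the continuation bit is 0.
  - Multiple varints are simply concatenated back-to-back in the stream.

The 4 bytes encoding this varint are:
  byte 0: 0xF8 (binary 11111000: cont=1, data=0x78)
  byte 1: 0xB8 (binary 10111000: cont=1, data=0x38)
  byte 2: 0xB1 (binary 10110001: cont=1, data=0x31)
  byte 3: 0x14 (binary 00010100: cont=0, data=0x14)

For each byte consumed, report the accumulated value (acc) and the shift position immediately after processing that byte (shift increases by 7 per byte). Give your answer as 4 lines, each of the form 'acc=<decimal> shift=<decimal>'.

Answer: acc=120 shift=7
acc=7288 shift=14
acc=810104 shift=21
acc=42753144 shift=28

Derivation:
byte 0=0xF8: payload=0x78=120, contrib = 120<<0 = 120; acc -> 120, shift -> 7
byte 1=0xB8: payload=0x38=56, contrib = 56<<7 = 7168; acc -> 7288, shift -> 14
byte 2=0xB1: payload=0x31=49, contrib = 49<<14 = 802816; acc -> 810104, shift -> 21
byte 3=0x14: payload=0x14=20, contrib = 20<<21 = 41943040; acc -> 42753144, shift -> 28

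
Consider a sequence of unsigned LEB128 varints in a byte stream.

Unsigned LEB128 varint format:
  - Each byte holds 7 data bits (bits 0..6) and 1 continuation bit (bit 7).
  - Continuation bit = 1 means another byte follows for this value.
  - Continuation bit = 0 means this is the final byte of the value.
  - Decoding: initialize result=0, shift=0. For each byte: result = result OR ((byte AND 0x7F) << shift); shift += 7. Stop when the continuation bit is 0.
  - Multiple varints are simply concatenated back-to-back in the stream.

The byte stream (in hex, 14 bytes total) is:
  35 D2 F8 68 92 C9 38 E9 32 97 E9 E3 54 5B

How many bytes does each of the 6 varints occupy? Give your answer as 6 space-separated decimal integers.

  byte[0]=0x35 cont=0 payload=0x35=53: acc |= 53<<0 -> acc=53 shift=7 [end]
Varint 1: bytes[0:1] = 35 -> value 53 (1 byte(s))
  byte[1]=0xD2 cont=1 payload=0x52=82: acc |= 82<<0 -> acc=82 shift=7
  byte[2]=0xF8 cont=1 payload=0x78=120: acc |= 120<<7 -> acc=15442 shift=14
  byte[3]=0x68 cont=0 payload=0x68=104: acc |= 104<<14 -> acc=1719378 shift=21 [end]
Varint 2: bytes[1:4] = D2 F8 68 -> value 1719378 (3 byte(s))
  byte[4]=0x92 cont=1 payload=0x12=18: acc |= 18<<0 -> acc=18 shift=7
  byte[5]=0xC9 cont=1 payload=0x49=73: acc |= 73<<7 -> acc=9362 shift=14
  byte[6]=0x38 cont=0 payload=0x38=56: acc |= 56<<14 -> acc=926866 shift=21 [end]
Varint 3: bytes[4:7] = 92 C9 38 -> value 926866 (3 byte(s))
  byte[7]=0xE9 cont=1 payload=0x69=105: acc |= 105<<0 -> acc=105 shift=7
  byte[8]=0x32 cont=0 payload=0x32=50: acc |= 50<<7 -> acc=6505 shift=14 [end]
Varint 4: bytes[7:9] = E9 32 -> value 6505 (2 byte(s))
  byte[9]=0x97 cont=1 payload=0x17=23: acc |= 23<<0 -> acc=23 shift=7
  byte[10]=0xE9 cont=1 payload=0x69=105: acc |= 105<<7 -> acc=13463 shift=14
  byte[11]=0xE3 cont=1 payload=0x63=99: acc |= 99<<14 -> acc=1635479 shift=21
  byte[12]=0x54 cont=0 payload=0x54=84: acc |= 84<<21 -> acc=177796247 shift=28 [end]
Varint 5: bytes[9:13] = 97 E9 E3 54 -> value 177796247 (4 byte(s))
  byte[13]=0x5B cont=0 payload=0x5B=91: acc |= 91<<0 -> acc=91 shift=7 [end]
Varint 6: bytes[13:14] = 5B -> value 91 (1 byte(s))

Answer: 1 3 3 2 4 1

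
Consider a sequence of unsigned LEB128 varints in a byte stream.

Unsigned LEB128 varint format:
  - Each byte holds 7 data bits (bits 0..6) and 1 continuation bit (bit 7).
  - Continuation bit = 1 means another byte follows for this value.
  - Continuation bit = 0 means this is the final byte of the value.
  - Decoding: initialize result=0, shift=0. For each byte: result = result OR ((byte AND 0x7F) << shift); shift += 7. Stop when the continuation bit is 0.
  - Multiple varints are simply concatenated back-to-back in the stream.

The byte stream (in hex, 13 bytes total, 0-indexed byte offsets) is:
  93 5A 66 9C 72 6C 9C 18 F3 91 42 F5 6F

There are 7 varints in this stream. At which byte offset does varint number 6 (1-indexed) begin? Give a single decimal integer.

  byte[0]=0x93 cont=1 payload=0x13=19: acc |= 19<<0 -> acc=19 shift=7
  byte[1]=0x5A cont=0 payload=0x5A=90: acc |= 90<<7 -> acc=11539 shift=14 [end]
Varint 1: bytes[0:2] = 93 5A -> value 11539 (2 byte(s))
  byte[2]=0x66 cont=0 payload=0x66=102: acc |= 102<<0 -> acc=102 shift=7 [end]
Varint 2: bytes[2:3] = 66 -> value 102 (1 byte(s))
  byte[3]=0x9C cont=1 payload=0x1C=28: acc |= 28<<0 -> acc=28 shift=7
  byte[4]=0x72 cont=0 payload=0x72=114: acc |= 114<<7 -> acc=14620 shift=14 [end]
Varint 3: bytes[3:5] = 9C 72 -> value 14620 (2 byte(s))
  byte[5]=0x6C cont=0 payload=0x6C=108: acc |= 108<<0 -> acc=108 shift=7 [end]
Varint 4: bytes[5:6] = 6C -> value 108 (1 byte(s))
  byte[6]=0x9C cont=1 payload=0x1C=28: acc |= 28<<0 -> acc=28 shift=7
  byte[7]=0x18 cont=0 payload=0x18=24: acc |= 24<<7 -> acc=3100 shift=14 [end]
Varint 5: bytes[6:8] = 9C 18 -> value 3100 (2 byte(s))
  byte[8]=0xF3 cont=1 payload=0x73=115: acc |= 115<<0 -> acc=115 shift=7
  byte[9]=0x91 cont=1 payload=0x11=17: acc |= 17<<7 -> acc=2291 shift=14
  byte[10]=0x42 cont=0 payload=0x42=66: acc |= 66<<14 -> acc=1083635 shift=21 [end]
Varint 6: bytes[8:11] = F3 91 42 -> value 1083635 (3 byte(s))
  byte[11]=0xF5 cont=1 payload=0x75=117: acc |= 117<<0 -> acc=117 shift=7
  byte[12]=0x6F cont=0 payload=0x6F=111: acc |= 111<<7 -> acc=14325 shift=14 [end]
Varint 7: bytes[11:13] = F5 6F -> value 14325 (2 byte(s))

Answer: 8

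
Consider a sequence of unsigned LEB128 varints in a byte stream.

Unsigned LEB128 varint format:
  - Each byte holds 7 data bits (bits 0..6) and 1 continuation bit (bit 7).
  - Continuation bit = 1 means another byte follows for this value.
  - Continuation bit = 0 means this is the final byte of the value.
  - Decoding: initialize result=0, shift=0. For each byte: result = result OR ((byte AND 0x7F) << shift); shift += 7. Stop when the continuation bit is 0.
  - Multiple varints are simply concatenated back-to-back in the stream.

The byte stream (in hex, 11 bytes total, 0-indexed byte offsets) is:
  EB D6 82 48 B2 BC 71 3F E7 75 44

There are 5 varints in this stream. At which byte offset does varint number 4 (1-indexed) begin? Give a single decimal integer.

Answer: 8

Derivation:
  byte[0]=0xEB cont=1 payload=0x6B=107: acc |= 107<<0 -> acc=107 shift=7
  byte[1]=0xD6 cont=1 payload=0x56=86: acc |= 86<<7 -> acc=11115 shift=14
  byte[2]=0x82 cont=1 payload=0x02=2: acc |= 2<<14 -> acc=43883 shift=21
  byte[3]=0x48 cont=0 payload=0x48=72: acc |= 72<<21 -> acc=151038827 shift=28 [end]
Varint 1: bytes[0:4] = EB D6 82 48 -> value 151038827 (4 byte(s))
  byte[4]=0xB2 cont=1 payload=0x32=50: acc |= 50<<0 -> acc=50 shift=7
  byte[5]=0xBC cont=1 payload=0x3C=60: acc |= 60<<7 -> acc=7730 shift=14
  byte[6]=0x71 cont=0 payload=0x71=113: acc |= 113<<14 -> acc=1859122 shift=21 [end]
Varint 2: bytes[4:7] = B2 BC 71 -> value 1859122 (3 byte(s))
  byte[7]=0x3F cont=0 payload=0x3F=63: acc |= 63<<0 -> acc=63 shift=7 [end]
Varint 3: bytes[7:8] = 3F -> value 63 (1 byte(s))
  byte[8]=0xE7 cont=1 payload=0x67=103: acc |= 103<<0 -> acc=103 shift=7
  byte[9]=0x75 cont=0 payload=0x75=117: acc |= 117<<7 -> acc=15079 shift=14 [end]
Varint 4: bytes[8:10] = E7 75 -> value 15079 (2 byte(s))
  byte[10]=0x44 cont=0 payload=0x44=68: acc |= 68<<0 -> acc=68 shift=7 [end]
Varint 5: bytes[10:11] = 44 -> value 68 (1 byte(s))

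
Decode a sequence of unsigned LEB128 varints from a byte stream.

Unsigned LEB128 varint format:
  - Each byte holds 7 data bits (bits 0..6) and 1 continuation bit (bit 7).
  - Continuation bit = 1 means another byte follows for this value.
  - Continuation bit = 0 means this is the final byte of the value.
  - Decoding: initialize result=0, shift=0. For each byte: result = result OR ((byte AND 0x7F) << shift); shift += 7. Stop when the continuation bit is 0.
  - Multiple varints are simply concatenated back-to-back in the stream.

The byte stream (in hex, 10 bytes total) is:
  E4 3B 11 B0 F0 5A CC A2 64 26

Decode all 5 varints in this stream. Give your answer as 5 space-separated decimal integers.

  byte[0]=0xE4 cont=1 payload=0x64=100: acc |= 100<<0 -> acc=100 shift=7
  byte[1]=0x3B cont=0 payload=0x3B=59: acc |= 59<<7 -> acc=7652 shift=14 [end]
Varint 1: bytes[0:2] = E4 3B -> value 7652 (2 byte(s))
  byte[2]=0x11 cont=0 payload=0x11=17: acc |= 17<<0 -> acc=17 shift=7 [end]
Varint 2: bytes[2:3] = 11 -> value 17 (1 byte(s))
  byte[3]=0xB0 cont=1 payload=0x30=48: acc |= 48<<0 -> acc=48 shift=7
  byte[4]=0xF0 cont=1 payload=0x70=112: acc |= 112<<7 -> acc=14384 shift=14
  byte[5]=0x5A cont=0 payload=0x5A=90: acc |= 90<<14 -> acc=1488944 shift=21 [end]
Varint 3: bytes[3:6] = B0 F0 5A -> value 1488944 (3 byte(s))
  byte[6]=0xCC cont=1 payload=0x4C=76: acc |= 76<<0 -> acc=76 shift=7
  byte[7]=0xA2 cont=1 payload=0x22=34: acc |= 34<<7 -> acc=4428 shift=14
  byte[8]=0x64 cont=0 payload=0x64=100: acc |= 100<<14 -> acc=1642828 shift=21 [end]
Varint 4: bytes[6:9] = CC A2 64 -> value 1642828 (3 byte(s))
  byte[9]=0x26 cont=0 payload=0x26=38: acc |= 38<<0 -> acc=38 shift=7 [end]
Varint 5: bytes[9:10] = 26 -> value 38 (1 byte(s))

Answer: 7652 17 1488944 1642828 38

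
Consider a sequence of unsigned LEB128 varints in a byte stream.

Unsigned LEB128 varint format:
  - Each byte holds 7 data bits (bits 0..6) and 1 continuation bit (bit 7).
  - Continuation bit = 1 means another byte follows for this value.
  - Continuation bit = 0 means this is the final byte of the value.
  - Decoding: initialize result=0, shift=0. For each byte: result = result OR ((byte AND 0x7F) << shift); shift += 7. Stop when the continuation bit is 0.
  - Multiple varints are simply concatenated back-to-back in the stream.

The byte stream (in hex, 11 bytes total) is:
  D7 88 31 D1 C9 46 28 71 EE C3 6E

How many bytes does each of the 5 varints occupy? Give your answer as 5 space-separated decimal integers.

Answer: 3 3 1 1 3

Derivation:
  byte[0]=0xD7 cont=1 payload=0x57=87: acc |= 87<<0 -> acc=87 shift=7
  byte[1]=0x88 cont=1 payload=0x08=8: acc |= 8<<7 -> acc=1111 shift=14
  byte[2]=0x31 cont=0 payload=0x31=49: acc |= 49<<14 -> acc=803927 shift=21 [end]
Varint 1: bytes[0:3] = D7 88 31 -> value 803927 (3 byte(s))
  byte[3]=0xD1 cont=1 payload=0x51=81: acc |= 81<<0 -> acc=81 shift=7
  byte[4]=0xC9 cont=1 payload=0x49=73: acc |= 73<<7 -> acc=9425 shift=14
  byte[5]=0x46 cont=0 payload=0x46=70: acc |= 70<<14 -> acc=1156305 shift=21 [end]
Varint 2: bytes[3:6] = D1 C9 46 -> value 1156305 (3 byte(s))
  byte[6]=0x28 cont=0 payload=0x28=40: acc |= 40<<0 -> acc=40 shift=7 [end]
Varint 3: bytes[6:7] = 28 -> value 40 (1 byte(s))
  byte[7]=0x71 cont=0 payload=0x71=113: acc |= 113<<0 -> acc=113 shift=7 [end]
Varint 4: bytes[7:8] = 71 -> value 113 (1 byte(s))
  byte[8]=0xEE cont=1 payload=0x6E=110: acc |= 110<<0 -> acc=110 shift=7
  byte[9]=0xC3 cont=1 payload=0x43=67: acc |= 67<<7 -> acc=8686 shift=14
  byte[10]=0x6E cont=0 payload=0x6E=110: acc |= 110<<14 -> acc=1810926 shift=21 [end]
Varint 5: bytes[8:11] = EE C3 6E -> value 1810926 (3 byte(s))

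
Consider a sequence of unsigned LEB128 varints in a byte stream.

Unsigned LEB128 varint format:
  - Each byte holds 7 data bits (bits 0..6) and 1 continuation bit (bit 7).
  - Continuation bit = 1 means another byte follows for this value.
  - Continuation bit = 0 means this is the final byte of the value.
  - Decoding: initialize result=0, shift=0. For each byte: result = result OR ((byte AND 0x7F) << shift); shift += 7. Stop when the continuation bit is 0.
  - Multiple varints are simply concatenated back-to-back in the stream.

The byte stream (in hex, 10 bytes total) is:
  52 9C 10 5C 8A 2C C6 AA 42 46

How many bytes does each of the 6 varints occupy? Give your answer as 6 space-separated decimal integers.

Answer: 1 2 1 2 3 1

Derivation:
  byte[0]=0x52 cont=0 payload=0x52=82: acc |= 82<<0 -> acc=82 shift=7 [end]
Varint 1: bytes[0:1] = 52 -> value 82 (1 byte(s))
  byte[1]=0x9C cont=1 payload=0x1C=28: acc |= 28<<0 -> acc=28 shift=7
  byte[2]=0x10 cont=0 payload=0x10=16: acc |= 16<<7 -> acc=2076 shift=14 [end]
Varint 2: bytes[1:3] = 9C 10 -> value 2076 (2 byte(s))
  byte[3]=0x5C cont=0 payload=0x5C=92: acc |= 92<<0 -> acc=92 shift=7 [end]
Varint 3: bytes[3:4] = 5C -> value 92 (1 byte(s))
  byte[4]=0x8A cont=1 payload=0x0A=10: acc |= 10<<0 -> acc=10 shift=7
  byte[5]=0x2C cont=0 payload=0x2C=44: acc |= 44<<7 -> acc=5642 shift=14 [end]
Varint 4: bytes[4:6] = 8A 2C -> value 5642 (2 byte(s))
  byte[6]=0xC6 cont=1 payload=0x46=70: acc |= 70<<0 -> acc=70 shift=7
  byte[7]=0xAA cont=1 payload=0x2A=42: acc |= 42<<7 -> acc=5446 shift=14
  byte[8]=0x42 cont=0 payload=0x42=66: acc |= 66<<14 -> acc=1086790 shift=21 [end]
Varint 5: bytes[6:9] = C6 AA 42 -> value 1086790 (3 byte(s))
  byte[9]=0x46 cont=0 payload=0x46=70: acc |= 70<<0 -> acc=70 shift=7 [end]
Varint 6: bytes[9:10] = 46 -> value 70 (1 byte(s))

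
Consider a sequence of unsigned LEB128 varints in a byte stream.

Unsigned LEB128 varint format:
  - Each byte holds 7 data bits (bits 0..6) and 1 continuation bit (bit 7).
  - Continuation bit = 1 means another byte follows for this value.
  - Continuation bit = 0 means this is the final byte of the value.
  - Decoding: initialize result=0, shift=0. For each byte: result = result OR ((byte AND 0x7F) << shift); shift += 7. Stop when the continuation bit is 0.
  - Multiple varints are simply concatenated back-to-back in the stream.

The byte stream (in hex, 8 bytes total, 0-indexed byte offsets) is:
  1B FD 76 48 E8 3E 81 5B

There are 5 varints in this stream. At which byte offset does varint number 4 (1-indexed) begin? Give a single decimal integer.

Answer: 4

Derivation:
  byte[0]=0x1B cont=0 payload=0x1B=27: acc |= 27<<0 -> acc=27 shift=7 [end]
Varint 1: bytes[0:1] = 1B -> value 27 (1 byte(s))
  byte[1]=0xFD cont=1 payload=0x7D=125: acc |= 125<<0 -> acc=125 shift=7
  byte[2]=0x76 cont=0 payload=0x76=118: acc |= 118<<7 -> acc=15229 shift=14 [end]
Varint 2: bytes[1:3] = FD 76 -> value 15229 (2 byte(s))
  byte[3]=0x48 cont=0 payload=0x48=72: acc |= 72<<0 -> acc=72 shift=7 [end]
Varint 3: bytes[3:4] = 48 -> value 72 (1 byte(s))
  byte[4]=0xE8 cont=1 payload=0x68=104: acc |= 104<<0 -> acc=104 shift=7
  byte[5]=0x3E cont=0 payload=0x3E=62: acc |= 62<<7 -> acc=8040 shift=14 [end]
Varint 4: bytes[4:6] = E8 3E -> value 8040 (2 byte(s))
  byte[6]=0x81 cont=1 payload=0x01=1: acc |= 1<<0 -> acc=1 shift=7
  byte[7]=0x5B cont=0 payload=0x5B=91: acc |= 91<<7 -> acc=11649 shift=14 [end]
Varint 5: bytes[6:8] = 81 5B -> value 11649 (2 byte(s))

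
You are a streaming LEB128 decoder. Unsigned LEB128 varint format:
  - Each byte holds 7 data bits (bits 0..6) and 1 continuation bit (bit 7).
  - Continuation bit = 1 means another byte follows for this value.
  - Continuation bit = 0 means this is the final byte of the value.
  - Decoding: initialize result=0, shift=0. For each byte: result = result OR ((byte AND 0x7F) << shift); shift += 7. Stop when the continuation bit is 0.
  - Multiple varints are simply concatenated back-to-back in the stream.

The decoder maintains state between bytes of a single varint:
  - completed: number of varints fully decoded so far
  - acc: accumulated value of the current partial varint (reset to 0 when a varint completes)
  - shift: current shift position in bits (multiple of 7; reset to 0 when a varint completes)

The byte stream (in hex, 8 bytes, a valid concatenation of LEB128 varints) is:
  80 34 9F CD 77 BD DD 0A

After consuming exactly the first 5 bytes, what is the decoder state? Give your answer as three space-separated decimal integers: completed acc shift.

byte[0]=0x80 cont=1 payload=0x00: acc |= 0<<0 -> completed=0 acc=0 shift=7
byte[1]=0x34 cont=0 payload=0x34: varint #1 complete (value=6656); reset -> completed=1 acc=0 shift=0
byte[2]=0x9F cont=1 payload=0x1F: acc |= 31<<0 -> completed=1 acc=31 shift=7
byte[3]=0xCD cont=1 payload=0x4D: acc |= 77<<7 -> completed=1 acc=9887 shift=14
byte[4]=0x77 cont=0 payload=0x77: varint #2 complete (value=1959583); reset -> completed=2 acc=0 shift=0

Answer: 2 0 0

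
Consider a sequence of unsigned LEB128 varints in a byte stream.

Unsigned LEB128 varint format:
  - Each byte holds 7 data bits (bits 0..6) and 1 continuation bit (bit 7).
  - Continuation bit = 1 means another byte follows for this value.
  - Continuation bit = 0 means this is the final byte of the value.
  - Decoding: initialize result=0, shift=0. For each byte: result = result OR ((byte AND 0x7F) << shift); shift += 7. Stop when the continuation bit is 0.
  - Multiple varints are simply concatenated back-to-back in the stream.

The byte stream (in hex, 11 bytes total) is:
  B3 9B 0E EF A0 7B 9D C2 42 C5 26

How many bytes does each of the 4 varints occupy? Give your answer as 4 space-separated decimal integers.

  byte[0]=0xB3 cont=1 payload=0x33=51: acc |= 51<<0 -> acc=51 shift=7
  byte[1]=0x9B cont=1 payload=0x1B=27: acc |= 27<<7 -> acc=3507 shift=14
  byte[2]=0x0E cont=0 payload=0x0E=14: acc |= 14<<14 -> acc=232883 shift=21 [end]
Varint 1: bytes[0:3] = B3 9B 0E -> value 232883 (3 byte(s))
  byte[3]=0xEF cont=1 payload=0x6F=111: acc |= 111<<0 -> acc=111 shift=7
  byte[4]=0xA0 cont=1 payload=0x20=32: acc |= 32<<7 -> acc=4207 shift=14
  byte[5]=0x7B cont=0 payload=0x7B=123: acc |= 123<<14 -> acc=2019439 shift=21 [end]
Varint 2: bytes[3:6] = EF A0 7B -> value 2019439 (3 byte(s))
  byte[6]=0x9D cont=1 payload=0x1D=29: acc |= 29<<0 -> acc=29 shift=7
  byte[7]=0xC2 cont=1 payload=0x42=66: acc |= 66<<7 -> acc=8477 shift=14
  byte[8]=0x42 cont=0 payload=0x42=66: acc |= 66<<14 -> acc=1089821 shift=21 [end]
Varint 3: bytes[6:9] = 9D C2 42 -> value 1089821 (3 byte(s))
  byte[9]=0xC5 cont=1 payload=0x45=69: acc |= 69<<0 -> acc=69 shift=7
  byte[10]=0x26 cont=0 payload=0x26=38: acc |= 38<<7 -> acc=4933 shift=14 [end]
Varint 4: bytes[9:11] = C5 26 -> value 4933 (2 byte(s))

Answer: 3 3 3 2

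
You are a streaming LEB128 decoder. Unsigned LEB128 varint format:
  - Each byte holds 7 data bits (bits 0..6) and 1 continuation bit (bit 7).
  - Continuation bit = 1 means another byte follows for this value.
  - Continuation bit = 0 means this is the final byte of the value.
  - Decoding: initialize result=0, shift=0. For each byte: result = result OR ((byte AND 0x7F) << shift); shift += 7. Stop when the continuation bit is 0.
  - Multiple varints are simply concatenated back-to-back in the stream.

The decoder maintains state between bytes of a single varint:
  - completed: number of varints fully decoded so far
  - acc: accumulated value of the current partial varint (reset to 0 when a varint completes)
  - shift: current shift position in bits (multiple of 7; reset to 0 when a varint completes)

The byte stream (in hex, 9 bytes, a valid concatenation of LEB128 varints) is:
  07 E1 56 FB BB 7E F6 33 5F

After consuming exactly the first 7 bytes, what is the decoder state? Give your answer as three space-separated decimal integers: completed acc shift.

byte[0]=0x07 cont=0 payload=0x07: varint #1 complete (value=7); reset -> completed=1 acc=0 shift=0
byte[1]=0xE1 cont=1 payload=0x61: acc |= 97<<0 -> completed=1 acc=97 shift=7
byte[2]=0x56 cont=0 payload=0x56: varint #2 complete (value=11105); reset -> completed=2 acc=0 shift=0
byte[3]=0xFB cont=1 payload=0x7B: acc |= 123<<0 -> completed=2 acc=123 shift=7
byte[4]=0xBB cont=1 payload=0x3B: acc |= 59<<7 -> completed=2 acc=7675 shift=14
byte[5]=0x7E cont=0 payload=0x7E: varint #3 complete (value=2072059); reset -> completed=3 acc=0 shift=0
byte[6]=0xF6 cont=1 payload=0x76: acc |= 118<<0 -> completed=3 acc=118 shift=7

Answer: 3 118 7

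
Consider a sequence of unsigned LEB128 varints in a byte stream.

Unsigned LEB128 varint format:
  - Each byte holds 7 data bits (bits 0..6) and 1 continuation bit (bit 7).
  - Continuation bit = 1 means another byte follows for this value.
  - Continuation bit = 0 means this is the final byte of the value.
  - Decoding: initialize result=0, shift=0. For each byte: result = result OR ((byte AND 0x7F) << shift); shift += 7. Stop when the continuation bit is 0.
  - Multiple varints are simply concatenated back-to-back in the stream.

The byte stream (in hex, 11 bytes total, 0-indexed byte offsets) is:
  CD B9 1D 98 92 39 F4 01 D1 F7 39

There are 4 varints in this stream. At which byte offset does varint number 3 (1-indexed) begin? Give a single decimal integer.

Answer: 6

Derivation:
  byte[0]=0xCD cont=1 payload=0x4D=77: acc |= 77<<0 -> acc=77 shift=7
  byte[1]=0xB9 cont=1 payload=0x39=57: acc |= 57<<7 -> acc=7373 shift=14
  byte[2]=0x1D cont=0 payload=0x1D=29: acc |= 29<<14 -> acc=482509 shift=21 [end]
Varint 1: bytes[0:3] = CD B9 1D -> value 482509 (3 byte(s))
  byte[3]=0x98 cont=1 payload=0x18=24: acc |= 24<<0 -> acc=24 shift=7
  byte[4]=0x92 cont=1 payload=0x12=18: acc |= 18<<7 -> acc=2328 shift=14
  byte[5]=0x39 cont=0 payload=0x39=57: acc |= 57<<14 -> acc=936216 shift=21 [end]
Varint 2: bytes[3:6] = 98 92 39 -> value 936216 (3 byte(s))
  byte[6]=0xF4 cont=1 payload=0x74=116: acc |= 116<<0 -> acc=116 shift=7
  byte[7]=0x01 cont=0 payload=0x01=1: acc |= 1<<7 -> acc=244 shift=14 [end]
Varint 3: bytes[6:8] = F4 01 -> value 244 (2 byte(s))
  byte[8]=0xD1 cont=1 payload=0x51=81: acc |= 81<<0 -> acc=81 shift=7
  byte[9]=0xF7 cont=1 payload=0x77=119: acc |= 119<<7 -> acc=15313 shift=14
  byte[10]=0x39 cont=0 payload=0x39=57: acc |= 57<<14 -> acc=949201 shift=21 [end]
Varint 4: bytes[8:11] = D1 F7 39 -> value 949201 (3 byte(s))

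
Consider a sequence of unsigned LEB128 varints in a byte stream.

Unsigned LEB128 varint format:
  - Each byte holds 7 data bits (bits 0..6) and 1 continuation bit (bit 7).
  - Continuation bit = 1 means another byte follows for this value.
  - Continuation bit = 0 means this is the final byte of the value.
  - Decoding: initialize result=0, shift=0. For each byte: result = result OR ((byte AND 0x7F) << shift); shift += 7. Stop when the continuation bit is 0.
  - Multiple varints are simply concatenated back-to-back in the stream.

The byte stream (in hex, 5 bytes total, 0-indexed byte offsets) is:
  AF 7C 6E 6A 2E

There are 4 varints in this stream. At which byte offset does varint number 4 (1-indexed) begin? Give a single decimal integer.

  byte[0]=0xAF cont=1 payload=0x2F=47: acc |= 47<<0 -> acc=47 shift=7
  byte[1]=0x7C cont=0 payload=0x7C=124: acc |= 124<<7 -> acc=15919 shift=14 [end]
Varint 1: bytes[0:2] = AF 7C -> value 15919 (2 byte(s))
  byte[2]=0x6E cont=0 payload=0x6E=110: acc |= 110<<0 -> acc=110 shift=7 [end]
Varint 2: bytes[2:3] = 6E -> value 110 (1 byte(s))
  byte[3]=0x6A cont=0 payload=0x6A=106: acc |= 106<<0 -> acc=106 shift=7 [end]
Varint 3: bytes[3:4] = 6A -> value 106 (1 byte(s))
  byte[4]=0x2E cont=0 payload=0x2E=46: acc |= 46<<0 -> acc=46 shift=7 [end]
Varint 4: bytes[4:5] = 2E -> value 46 (1 byte(s))

Answer: 4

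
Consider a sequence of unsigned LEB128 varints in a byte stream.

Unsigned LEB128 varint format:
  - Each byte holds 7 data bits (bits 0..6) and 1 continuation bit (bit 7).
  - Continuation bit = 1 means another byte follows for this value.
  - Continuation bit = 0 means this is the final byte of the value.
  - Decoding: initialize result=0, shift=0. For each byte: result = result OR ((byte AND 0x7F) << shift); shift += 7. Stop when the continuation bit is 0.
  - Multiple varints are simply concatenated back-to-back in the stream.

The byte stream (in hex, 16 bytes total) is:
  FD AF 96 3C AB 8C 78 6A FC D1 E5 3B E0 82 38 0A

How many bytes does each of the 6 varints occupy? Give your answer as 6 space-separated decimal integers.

  byte[0]=0xFD cont=1 payload=0x7D=125: acc |= 125<<0 -> acc=125 shift=7
  byte[1]=0xAF cont=1 payload=0x2F=47: acc |= 47<<7 -> acc=6141 shift=14
  byte[2]=0x96 cont=1 payload=0x16=22: acc |= 22<<14 -> acc=366589 shift=21
  byte[3]=0x3C cont=0 payload=0x3C=60: acc |= 60<<21 -> acc=126195709 shift=28 [end]
Varint 1: bytes[0:4] = FD AF 96 3C -> value 126195709 (4 byte(s))
  byte[4]=0xAB cont=1 payload=0x2B=43: acc |= 43<<0 -> acc=43 shift=7
  byte[5]=0x8C cont=1 payload=0x0C=12: acc |= 12<<7 -> acc=1579 shift=14
  byte[6]=0x78 cont=0 payload=0x78=120: acc |= 120<<14 -> acc=1967659 shift=21 [end]
Varint 2: bytes[4:7] = AB 8C 78 -> value 1967659 (3 byte(s))
  byte[7]=0x6A cont=0 payload=0x6A=106: acc |= 106<<0 -> acc=106 shift=7 [end]
Varint 3: bytes[7:8] = 6A -> value 106 (1 byte(s))
  byte[8]=0xFC cont=1 payload=0x7C=124: acc |= 124<<0 -> acc=124 shift=7
  byte[9]=0xD1 cont=1 payload=0x51=81: acc |= 81<<7 -> acc=10492 shift=14
  byte[10]=0xE5 cont=1 payload=0x65=101: acc |= 101<<14 -> acc=1665276 shift=21
  byte[11]=0x3B cont=0 payload=0x3B=59: acc |= 59<<21 -> acc=125397244 shift=28 [end]
Varint 4: bytes[8:12] = FC D1 E5 3B -> value 125397244 (4 byte(s))
  byte[12]=0xE0 cont=1 payload=0x60=96: acc |= 96<<0 -> acc=96 shift=7
  byte[13]=0x82 cont=1 payload=0x02=2: acc |= 2<<7 -> acc=352 shift=14
  byte[14]=0x38 cont=0 payload=0x38=56: acc |= 56<<14 -> acc=917856 shift=21 [end]
Varint 5: bytes[12:15] = E0 82 38 -> value 917856 (3 byte(s))
  byte[15]=0x0A cont=0 payload=0x0A=10: acc |= 10<<0 -> acc=10 shift=7 [end]
Varint 6: bytes[15:16] = 0A -> value 10 (1 byte(s))

Answer: 4 3 1 4 3 1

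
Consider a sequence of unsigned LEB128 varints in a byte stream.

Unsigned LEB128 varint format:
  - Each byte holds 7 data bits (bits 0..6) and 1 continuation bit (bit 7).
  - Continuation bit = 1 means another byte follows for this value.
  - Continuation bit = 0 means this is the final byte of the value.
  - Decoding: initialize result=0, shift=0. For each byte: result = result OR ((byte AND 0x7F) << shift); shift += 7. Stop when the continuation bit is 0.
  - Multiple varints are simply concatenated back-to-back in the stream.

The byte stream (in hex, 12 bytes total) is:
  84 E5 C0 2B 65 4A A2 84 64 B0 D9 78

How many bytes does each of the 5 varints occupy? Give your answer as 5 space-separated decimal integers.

Answer: 4 1 1 3 3

Derivation:
  byte[0]=0x84 cont=1 payload=0x04=4: acc |= 4<<0 -> acc=4 shift=7
  byte[1]=0xE5 cont=1 payload=0x65=101: acc |= 101<<7 -> acc=12932 shift=14
  byte[2]=0xC0 cont=1 payload=0x40=64: acc |= 64<<14 -> acc=1061508 shift=21
  byte[3]=0x2B cont=0 payload=0x2B=43: acc |= 43<<21 -> acc=91239044 shift=28 [end]
Varint 1: bytes[0:4] = 84 E5 C0 2B -> value 91239044 (4 byte(s))
  byte[4]=0x65 cont=0 payload=0x65=101: acc |= 101<<0 -> acc=101 shift=7 [end]
Varint 2: bytes[4:5] = 65 -> value 101 (1 byte(s))
  byte[5]=0x4A cont=0 payload=0x4A=74: acc |= 74<<0 -> acc=74 shift=7 [end]
Varint 3: bytes[5:6] = 4A -> value 74 (1 byte(s))
  byte[6]=0xA2 cont=1 payload=0x22=34: acc |= 34<<0 -> acc=34 shift=7
  byte[7]=0x84 cont=1 payload=0x04=4: acc |= 4<<7 -> acc=546 shift=14
  byte[8]=0x64 cont=0 payload=0x64=100: acc |= 100<<14 -> acc=1638946 shift=21 [end]
Varint 4: bytes[6:9] = A2 84 64 -> value 1638946 (3 byte(s))
  byte[9]=0xB0 cont=1 payload=0x30=48: acc |= 48<<0 -> acc=48 shift=7
  byte[10]=0xD9 cont=1 payload=0x59=89: acc |= 89<<7 -> acc=11440 shift=14
  byte[11]=0x78 cont=0 payload=0x78=120: acc |= 120<<14 -> acc=1977520 shift=21 [end]
Varint 5: bytes[9:12] = B0 D9 78 -> value 1977520 (3 byte(s))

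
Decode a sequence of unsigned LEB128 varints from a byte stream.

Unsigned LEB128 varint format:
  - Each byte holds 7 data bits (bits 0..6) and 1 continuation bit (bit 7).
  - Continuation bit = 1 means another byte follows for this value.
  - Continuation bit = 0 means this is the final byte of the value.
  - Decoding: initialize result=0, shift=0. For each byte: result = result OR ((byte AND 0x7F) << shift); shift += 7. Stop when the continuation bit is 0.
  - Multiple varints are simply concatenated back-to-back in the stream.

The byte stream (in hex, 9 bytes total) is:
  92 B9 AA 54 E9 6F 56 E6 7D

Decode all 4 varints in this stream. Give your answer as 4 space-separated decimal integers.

Answer: 176856210 14313 86 16102

Derivation:
  byte[0]=0x92 cont=1 payload=0x12=18: acc |= 18<<0 -> acc=18 shift=7
  byte[1]=0xB9 cont=1 payload=0x39=57: acc |= 57<<7 -> acc=7314 shift=14
  byte[2]=0xAA cont=1 payload=0x2A=42: acc |= 42<<14 -> acc=695442 shift=21
  byte[3]=0x54 cont=0 payload=0x54=84: acc |= 84<<21 -> acc=176856210 shift=28 [end]
Varint 1: bytes[0:4] = 92 B9 AA 54 -> value 176856210 (4 byte(s))
  byte[4]=0xE9 cont=1 payload=0x69=105: acc |= 105<<0 -> acc=105 shift=7
  byte[5]=0x6F cont=0 payload=0x6F=111: acc |= 111<<7 -> acc=14313 shift=14 [end]
Varint 2: bytes[4:6] = E9 6F -> value 14313 (2 byte(s))
  byte[6]=0x56 cont=0 payload=0x56=86: acc |= 86<<0 -> acc=86 shift=7 [end]
Varint 3: bytes[6:7] = 56 -> value 86 (1 byte(s))
  byte[7]=0xE6 cont=1 payload=0x66=102: acc |= 102<<0 -> acc=102 shift=7
  byte[8]=0x7D cont=0 payload=0x7D=125: acc |= 125<<7 -> acc=16102 shift=14 [end]
Varint 4: bytes[7:9] = E6 7D -> value 16102 (2 byte(s))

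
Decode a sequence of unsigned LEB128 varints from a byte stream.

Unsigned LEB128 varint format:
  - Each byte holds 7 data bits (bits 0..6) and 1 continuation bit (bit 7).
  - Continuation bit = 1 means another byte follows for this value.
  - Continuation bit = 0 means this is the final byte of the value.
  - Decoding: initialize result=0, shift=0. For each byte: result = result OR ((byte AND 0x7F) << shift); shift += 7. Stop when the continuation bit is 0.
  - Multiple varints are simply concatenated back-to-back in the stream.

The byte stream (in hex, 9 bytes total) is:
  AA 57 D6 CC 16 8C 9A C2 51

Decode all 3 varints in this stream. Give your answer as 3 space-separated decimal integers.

Answer: 11178 370262 170953996

Derivation:
  byte[0]=0xAA cont=1 payload=0x2A=42: acc |= 42<<0 -> acc=42 shift=7
  byte[1]=0x57 cont=0 payload=0x57=87: acc |= 87<<7 -> acc=11178 shift=14 [end]
Varint 1: bytes[0:2] = AA 57 -> value 11178 (2 byte(s))
  byte[2]=0xD6 cont=1 payload=0x56=86: acc |= 86<<0 -> acc=86 shift=7
  byte[3]=0xCC cont=1 payload=0x4C=76: acc |= 76<<7 -> acc=9814 shift=14
  byte[4]=0x16 cont=0 payload=0x16=22: acc |= 22<<14 -> acc=370262 shift=21 [end]
Varint 2: bytes[2:5] = D6 CC 16 -> value 370262 (3 byte(s))
  byte[5]=0x8C cont=1 payload=0x0C=12: acc |= 12<<0 -> acc=12 shift=7
  byte[6]=0x9A cont=1 payload=0x1A=26: acc |= 26<<7 -> acc=3340 shift=14
  byte[7]=0xC2 cont=1 payload=0x42=66: acc |= 66<<14 -> acc=1084684 shift=21
  byte[8]=0x51 cont=0 payload=0x51=81: acc |= 81<<21 -> acc=170953996 shift=28 [end]
Varint 3: bytes[5:9] = 8C 9A C2 51 -> value 170953996 (4 byte(s))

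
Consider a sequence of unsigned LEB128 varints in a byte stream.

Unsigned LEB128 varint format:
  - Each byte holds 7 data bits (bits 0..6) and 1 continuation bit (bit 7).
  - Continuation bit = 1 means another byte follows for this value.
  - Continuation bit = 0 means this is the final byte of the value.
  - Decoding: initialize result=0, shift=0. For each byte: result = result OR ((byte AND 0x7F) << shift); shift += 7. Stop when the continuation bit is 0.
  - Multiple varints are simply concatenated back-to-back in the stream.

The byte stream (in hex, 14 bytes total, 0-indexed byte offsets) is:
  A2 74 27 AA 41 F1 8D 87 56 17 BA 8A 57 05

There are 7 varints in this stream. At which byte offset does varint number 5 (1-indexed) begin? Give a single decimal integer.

  byte[0]=0xA2 cont=1 payload=0x22=34: acc |= 34<<0 -> acc=34 shift=7
  byte[1]=0x74 cont=0 payload=0x74=116: acc |= 116<<7 -> acc=14882 shift=14 [end]
Varint 1: bytes[0:2] = A2 74 -> value 14882 (2 byte(s))
  byte[2]=0x27 cont=0 payload=0x27=39: acc |= 39<<0 -> acc=39 shift=7 [end]
Varint 2: bytes[2:3] = 27 -> value 39 (1 byte(s))
  byte[3]=0xAA cont=1 payload=0x2A=42: acc |= 42<<0 -> acc=42 shift=7
  byte[4]=0x41 cont=0 payload=0x41=65: acc |= 65<<7 -> acc=8362 shift=14 [end]
Varint 3: bytes[3:5] = AA 41 -> value 8362 (2 byte(s))
  byte[5]=0xF1 cont=1 payload=0x71=113: acc |= 113<<0 -> acc=113 shift=7
  byte[6]=0x8D cont=1 payload=0x0D=13: acc |= 13<<7 -> acc=1777 shift=14
  byte[7]=0x87 cont=1 payload=0x07=7: acc |= 7<<14 -> acc=116465 shift=21
  byte[8]=0x56 cont=0 payload=0x56=86: acc |= 86<<21 -> acc=180471537 shift=28 [end]
Varint 4: bytes[5:9] = F1 8D 87 56 -> value 180471537 (4 byte(s))
  byte[9]=0x17 cont=0 payload=0x17=23: acc |= 23<<0 -> acc=23 shift=7 [end]
Varint 5: bytes[9:10] = 17 -> value 23 (1 byte(s))
  byte[10]=0xBA cont=1 payload=0x3A=58: acc |= 58<<0 -> acc=58 shift=7
  byte[11]=0x8A cont=1 payload=0x0A=10: acc |= 10<<7 -> acc=1338 shift=14
  byte[12]=0x57 cont=0 payload=0x57=87: acc |= 87<<14 -> acc=1426746 shift=21 [end]
Varint 6: bytes[10:13] = BA 8A 57 -> value 1426746 (3 byte(s))
  byte[13]=0x05 cont=0 payload=0x05=5: acc |= 5<<0 -> acc=5 shift=7 [end]
Varint 7: bytes[13:14] = 05 -> value 5 (1 byte(s))

Answer: 9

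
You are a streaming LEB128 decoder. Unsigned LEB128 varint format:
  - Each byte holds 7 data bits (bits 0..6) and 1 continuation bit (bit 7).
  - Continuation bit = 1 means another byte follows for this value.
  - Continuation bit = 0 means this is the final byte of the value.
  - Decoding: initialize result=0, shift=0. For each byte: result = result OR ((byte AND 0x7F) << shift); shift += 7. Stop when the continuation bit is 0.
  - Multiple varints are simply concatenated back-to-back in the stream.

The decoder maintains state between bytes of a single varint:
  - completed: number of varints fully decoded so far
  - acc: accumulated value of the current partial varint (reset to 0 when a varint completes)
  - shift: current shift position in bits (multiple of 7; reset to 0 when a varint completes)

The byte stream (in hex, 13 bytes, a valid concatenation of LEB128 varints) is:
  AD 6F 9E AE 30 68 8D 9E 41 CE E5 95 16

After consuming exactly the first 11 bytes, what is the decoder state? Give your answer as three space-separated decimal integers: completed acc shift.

byte[0]=0xAD cont=1 payload=0x2D: acc |= 45<<0 -> completed=0 acc=45 shift=7
byte[1]=0x6F cont=0 payload=0x6F: varint #1 complete (value=14253); reset -> completed=1 acc=0 shift=0
byte[2]=0x9E cont=1 payload=0x1E: acc |= 30<<0 -> completed=1 acc=30 shift=7
byte[3]=0xAE cont=1 payload=0x2E: acc |= 46<<7 -> completed=1 acc=5918 shift=14
byte[4]=0x30 cont=0 payload=0x30: varint #2 complete (value=792350); reset -> completed=2 acc=0 shift=0
byte[5]=0x68 cont=0 payload=0x68: varint #3 complete (value=104); reset -> completed=3 acc=0 shift=0
byte[6]=0x8D cont=1 payload=0x0D: acc |= 13<<0 -> completed=3 acc=13 shift=7
byte[7]=0x9E cont=1 payload=0x1E: acc |= 30<<7 -> completed=3 acc=3853 shift=14
byte[8]=0x41 cont=0 payload=0x41: varint #4 complete (value=1068813); reset -> completed=4 acc=0 shift=0
byte[9]=0xCE cont=1 payload=0x4E: acc |= 78<<0 -> completed=4 acc=78 shift=7
byte[10]=0xE5 cont=1 payload=0x65: acc |= 101<<7 -> completed=4 acc=13006 shift=14

Answer: 4 13006 14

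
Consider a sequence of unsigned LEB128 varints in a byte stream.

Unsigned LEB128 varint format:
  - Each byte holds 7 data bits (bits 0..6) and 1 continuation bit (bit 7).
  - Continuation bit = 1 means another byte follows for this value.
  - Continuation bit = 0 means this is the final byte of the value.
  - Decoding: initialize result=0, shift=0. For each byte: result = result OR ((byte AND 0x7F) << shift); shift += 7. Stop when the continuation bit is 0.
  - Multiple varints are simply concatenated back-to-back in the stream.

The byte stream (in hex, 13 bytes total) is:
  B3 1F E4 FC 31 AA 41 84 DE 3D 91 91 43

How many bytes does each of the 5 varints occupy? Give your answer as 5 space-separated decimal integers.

Answer: 2 3 2 3 3

Derivation:
  byte[0]=0xB3 cont=1 payload=0x33=51: acc |= 51<<0 -> acc=51 shift=7
  byte[1]=0x1F cont=0 payload=0x1F=31: acc |= 31<<7 -> acc=4019 shift=14 [end]
Varint 1: bytes[0:2] = B3 1F -> value 4019 (2 byte(s))
  byte[2]=0xE4 cont=1 payload=0x64=100: acc |= 100<<0 -> acc=100 shift=7
  byte[3]=0xFC cont=1 payload=0x7C=124: acc |= 124<<7 -> acc=15972 shift=14
  byte[4]=0x31 cont=0 payload=0x31=49: acc |= 49<<14 -> acc=818788 shift=21 [end]
Varint 2: bytes[2:5] = E4 FC 31 -> value 818788 (3 byte(s))
  byte[5]=0xAA cont=1 payload=0x2A=42: acc |= 42<<0 -> acc=42 shift=7
  byte[6]=0x41 cont=0 payload=0x41=65: acc |= 65<<7 -> acc=8362 shift=14 [end]
Varint 3: bytes[5:7] = AA 41 -> value 8362 (2 byte(s))
  byte[7]=0x84 cont=1 payload=0x04=4: acc |= 4<<0 -> acc=4 shift=7
  byte[8]=0xDE cont=1 payload=0x5E=94: acc |= 94<<7 -> acc=12036 shift=14
  byte[9]=0x3D cont=0 payload=0x3D=61: acc |= 61<<14 -> acc=1011460 shift=21 [end]
Varint 4: bytes[7:10] = 84 DE 3D -> value 1011460 (3 byte(s))
  byte[10]=0x91 cont=1 payload=0x11=17: acc |= 17<<0 -> acc=17 shift=7
  byte[11]=0x91 cont=1 payload=0x11=17: acc |= 17<<7 -> acc=2193 shift=14
  byte[12]=0x43 cont=0 payload=0x43=67: acc |= 67<<14 -> acc=1099921 shift=21 [end]
Varint 5: bytes[10:13] = 91 91 43 -> value 1099921 (3 byte(s))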